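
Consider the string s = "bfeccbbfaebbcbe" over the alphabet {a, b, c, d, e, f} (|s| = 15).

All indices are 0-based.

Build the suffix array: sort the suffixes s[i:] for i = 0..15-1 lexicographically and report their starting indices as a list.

[8, 10, 5, 11, 13, 6, 0, 4, 12, 3, 14, 9, 2, 7, 1]

sorted suffixes:
  #0 SA[0]=8  'aebbcbe'
  #1 SA[1]=10  'bbcbe'
  #2 SA[2]=5  'bbfaebbcbe'
  #3 SA[3]=11  'bcbe'
  #4 SA[4]=13  'be'
  #5 SA[5]=6  'bfaebbcbe'
  #6 SA[6]=0  'bfeccbbfaebbcbe'
  #7 SA[7]=4  'cbbfaebbcbe'
  #8 SA[8]=12  'cbe'
  #9 SA[9]=3  'ccbbfaebbcbe'
  #10 SA[10]=14  'e'
  #11 SA[11]=9  'ebbcbe'
  #12 SA[12]=2  'eccbbfaebbcbe'
  #13 SA[13]=7  'faebbcbe'
  #14 SA[14]=1  'feccbbfaebbcbe'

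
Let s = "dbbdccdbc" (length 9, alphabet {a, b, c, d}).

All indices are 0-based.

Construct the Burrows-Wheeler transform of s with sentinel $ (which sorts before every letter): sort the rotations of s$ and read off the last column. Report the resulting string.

rank  rotation    last
    0  $dbbdccdbc  c
    1  bbdccdbc$d  d
    2  bc$dbbdccd  d
    3  bdccdbc$db  b
    4  c$dbbdccdb  b
    5  ccdbc$dbbd  d
    6  cdbc$dbbdc  c
    7  dbbdccdbc$  $
    8  dbc$dbbdcc  c
    9  dccdbc$dbb  b

cddbbdc$cb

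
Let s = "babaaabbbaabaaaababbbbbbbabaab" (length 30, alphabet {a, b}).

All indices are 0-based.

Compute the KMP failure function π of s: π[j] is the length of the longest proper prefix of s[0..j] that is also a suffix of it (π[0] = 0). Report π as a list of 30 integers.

[0, 0, 1, 2, 0, 0, 1, 1, 1, 2, 0, 1, 2, 0, 0, 0, 1, 2, 3, 1, 1, 1, 1, 1, 1, 2, 3, 4, 5, 1]

π[0] = 0
j=1 s[j]='a': π[1]=0 (border '')
j=2 s[j]='b': π[2]=1 (border 'b')
j=3 s[j]='a': π[3]=2 (border 'ba')
j=4 s[j]='a': k: 2→0; π[4]=0 (border '')
j=5 s[j]='a': π[5]=0 (border '')
j=6 s[j]='b': π[6]=1 (border 'b')
j=7 s[j]='b': k: 1→0; π[7]=1 (border 'b')
j=8 s[j]='b': k: 1→0; π[8]=1 (border 'b')
j=9 s[j]='a': π[9]=2 (border 'ba')
j=10 s[j]='a': k: 2→0; π[10]=0 (border '')
j=11 s[j]='b': π[11]=1 (border 'b')
j=12 s[j]='a': π[12]=2 (border 'ba')
j=13 s[j]='a': k: 2→0; π[13]=0 (border '')
j=14 s[j]='a': π[14]=0 (border '')
j=15 s[j]='a': π[15]=0 (border '')
j=16 s[j]='b': π[16]=1 (border 'b')
j=17 s[j]='a': π[17]=2 (border 'ba')
j=18 s[j]='b': π[18]=3 (border 'bab')
j=19 s[j]='b': k: 3→1→0; π[19]=1 (border 'b')
j=20 s[j]='b': k: 1→0; π[20]=1 (border 'b')
j=21 s[j]='b': k: 1→0; π[21]=1 (border 'b')
j=22 s[j]='b': k: 1→0; π[22]=1 (border 'b')
j=23 s[j]='b': k: 1→0; π[23]=1 (border 'b')
j=24 s[j]='b': k: 1→0; π[24]=1 (border 'b')
j=25 s[j]='a': π[25]=2 (border 'ba')
j=26 s[j]='b': π[26]=3 (border 'bab')
j=27 s[j]='a': π[27]=4 (border 'baba')
j=28 s[j]='a': π[28]=5 (border 'babaa')
j=29 s[j]='b': k: 5→0; π[29]=1 (border 'b')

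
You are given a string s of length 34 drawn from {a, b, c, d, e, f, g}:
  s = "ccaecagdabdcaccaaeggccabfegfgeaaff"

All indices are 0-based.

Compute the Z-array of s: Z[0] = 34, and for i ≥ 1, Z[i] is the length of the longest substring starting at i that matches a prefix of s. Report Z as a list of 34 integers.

[34, 1, 0, 0, 1, 0, 0, 0, 0, 0, 0, 1, 0, 3, 1, 0, 0, 0, 0, 0, 3, 1, 0, 0, 0, 0, 0, 0, 0, 0, 0, 0, 0, 0]

Z[0]=34
i=1: fresh scan; Z[1]=1 scan→box=[1,2)
i=2: fresh scan; Z[2]=0
i=3: fresh scan; Z[3]=0
i=4: fresh scan; Z[4]=1 scan→box=[4,5)
i=5: fresh scan; Z[5]=0
i=6: fresh scan; Z[6]=0
i=7: fresh scan; Z[7]=0
i=8: fresh scan; Z[8]=0
i=9: fresh scan; Z[9]=0
i=10: fresh scan; Z[10]=0
i=11: fresh scan; Z[11]=1 scan→box=[11,12)
i=12: fresh scan; Z[12]=0
i=13: fresh scan; Z[13]=3 scan→box=[13,16)
i=14: min(r-i=2, Z[1]=1)=1; Z[14]=1
i=15: min(r-i=1, Z[2]=0)=0; Z[15]=0
i=16: fresh scan; Z[16]=0
i=17: fresh scan; Z[17]=0
i=18: fresh scan; Z[18]=0
i=19: fresh scan; Z[19]=0
i=20: fresh scan; Z[20]=3 scan→box=[20,23)
i=21: min(r-i=2, Z[1]=1)=1; Z[21]=1
i=22: min(r-i=1, Z[2]=0)=0; Z[22]=0
i=23: fresh scan; Z[23]=0
i=24: fresh scan; Z[24]=0
i=25: fresh scan; Z[25]=0
i=26: fresh scan; Z[26]=0
i=27: fresh scan; Z[27]=0
i=28: fresh scan; Z[28]=0
i=29: fresh scan; Z[29]=0
i=30: fresh scan; Z[30]=0
i=31: fresh scan; Z[31]=0
i=32: fresh scan; Z[32]=0
i=33: fresh scan; Z[33]=0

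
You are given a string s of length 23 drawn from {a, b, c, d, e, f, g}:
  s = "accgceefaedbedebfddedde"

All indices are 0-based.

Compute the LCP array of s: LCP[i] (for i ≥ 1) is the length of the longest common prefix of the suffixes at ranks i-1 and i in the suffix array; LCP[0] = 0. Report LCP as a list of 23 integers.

[0, 1, 0, 1, 0, 1, 1, 0, 1, 3, 1, 2, 2, 0, 1, 1, 2, 2, 1, 1, 0, 1, 0]

sorted suffixes:
  #0 SA[0]=0  'accgceefaedbedebfddedde'
  #1 SA[1]=8  'aedbedebfddedde'
  #2 SA[2]=11  'bedebfddedde'
  #3 SA[3]=15  'bfddedde'
  #4 SA[4]=1  'ccgceefaedbedebfddedde'
  #5 SA[5]=4  'ceefaedbedebfddedde'
  #6 SA[6]=2  'cgceefaedbedebfddedde'
  #7 SA[7]=10  'dbedebfddedde'
  #8 SA[8]=20  'dde'
  #9 SA[9]=17  'ddedde'
  #10 SA[10]=21  'de'
  #11 SA[11]=13  'debfddedde'
  #12 SA[12]=18  'dedde'
  #13 SA[13]=22  'e'
  #14 SA[14]=14  'ebfddedde'
  #15 SA[15]=9  'edbedebfddedde'
  #16 SA[16]=19  'edde'
  #17 SA[17]=12  'edebfddedde'
  #18 SA[18]=5  'eefaedbedebfddedde'
  #19 SA[19]=6  'efaedbedebfddedde'
  #20 SA[20]=7  'faedbedebfddedde'
  #21 SA[21]=16  'fddedde'
  #22 SA[22]=3  'gceefaedbedebfddedde'

SA = [0, 8, 11, 15, 1, 4, 2, 10, 20, 17, 21, 13, 18, 22, 14, 9, 19, 12, 5, 6, 7, 16, 3]
i: (SA[i-1],SA[i]) lcp shared
  1: (0,8) 1 'a'
  2: (8,11) 0 ''
  3: (11,15) 1 'b'
  4: (15,1) 0 ''
  5: (1,4) 1 'c'
  6: (4,2) 1 'c'
  7: (2,10) 0 ''
  8: (10,20) 1 'd'
  9: (20,17) 3 'dde'
  10: (17,21) 1 'd'
  11: (21,13) 2 'de'
  12: (13,18) 2 'de'
  13: (18,22) 0 ''
  14: (22,14) 1 'e'
  15: (14,9) 1 'e'
  16: (9,19) 2 'ed'
  17: (19,12) 2 'ed'
  18: (12,5) 1 'e'
  19: (5,6) 1 'e'
  20: (6,7) 0 ''
  21: (7,16) 1 'f'
  22: (16,3) 0 ''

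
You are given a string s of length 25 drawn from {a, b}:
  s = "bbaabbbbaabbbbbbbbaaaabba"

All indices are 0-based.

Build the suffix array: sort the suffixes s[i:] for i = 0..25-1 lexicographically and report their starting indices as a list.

[24, 18, 19, 20, 2, 8, 21, 3, 9, 23, 17, 1, 7, 22, 16, 0, 6, 15, 5, 14, 4, 13, 12, 11, 10]

sorted suffixes:
  #0 SA[0]=24  'a'
  #1 SA[1]=18  'aaaabba'
  #2 SA[2]=19  'aaabba'
  #3 SA[3]=20  'aabba'
  #4 SA[4]=2  'aabbbbaabbbbbbbbaaaabba'
  #5 SA[5]=8  'aabbbbbbbbaaaabba'
  #6 SA[6]=21  'abba'
  #7 SA[7]=3  'abbbbaabbbbbbbbaaaabba'
  #8 SA[8]=9  'abbbbbbbbaaaabba'
  #9 SA[9]=23  'ba'
  #10 SA[10]=17  'baaaabba'
  #11 SA[11]=1  'baabbbbaabbbbbbbbaaaabba'
  #12 SA[12]=7  'baabbbbbbbbaaaabba'
  #13 SA[13]=22  'bba'
  #14 SA[14]=16  'bbaaaabba'
  #15 SA[15]=0  'bbaabbbbaabbbbbbbbaaaabba'
  #16 SA[16]=6  'bbaabbbbbbbbaaaabba'
  #17 SA[17]=15  'bbbaaaabba'
  #18 SA[18]=5  'bbbaabbbbbbbbaaaabba'
  #19 SA[19]=14  'bbbbaaaabba'
  #20 SA[20]=4  'bbbbaabbbbbbbbaaaabba'
  #21 SA[21]=13  'bbbbbaaaabba'
  #22 SA[22]=12  'bbbbbbaaaabba'
  #23 SA[23]=11  'bbbbbbbaaaabba'
  #24 SA[24]=10  'bbbbbbbbaaaabba'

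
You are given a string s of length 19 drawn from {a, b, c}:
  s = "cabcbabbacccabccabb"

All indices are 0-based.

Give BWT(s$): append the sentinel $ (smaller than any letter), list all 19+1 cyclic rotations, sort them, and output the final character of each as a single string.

rank  rotation              last
    0  $cabcbabbacccabccabb  b
    1  abb$cabcbabbacccabcc  c
    2  abbacccabccabb$cabcb  b
    3  abcbabbacccabccabb$c  c
    4  abccabb$cabcbabbaccc  c
    5  acccabccabb$cabcbabb  b
    6  b$cabcbabbacccabccab  b
    7  babbacccabccabb$cabc  c
    8  bacccabccabb$cabcbab  b
    9  bb$cabcbabbacccabcca  a
   10  bbacccabccabb$cabcba  a
   11  bcbabbacccabccabb$ca  a
   12  bccabb$cabcbabbaccca  a
   13  cabb$cabcbabbacccabc  c
   14  cabcbabbacccabccabb$  $
   15  cabccabb$cabcbabbacc  c
   16  cbabbacccabccabb$cab  b
   17  ccabb$cabcbabbacccab  b
   18  ccabccabb$cabcbabbac  c
   19  cccabccabb$cabcbabba  a

bcbccbbcbaaaac$cbbca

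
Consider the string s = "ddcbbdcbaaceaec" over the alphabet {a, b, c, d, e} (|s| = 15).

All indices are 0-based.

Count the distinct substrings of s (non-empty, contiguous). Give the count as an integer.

rank→(start, suffix):
  0 → (8, 'aaceaec')
  1 → (9, 'aceaec')
  2 → (12, 'aec')
  3 → (7, 'baaceaec')
  4 → (3, 'bbdcbaaceaec')
  5 → (4, 'bdcbaaceaec')
  6 → (14, 'c')
  7 → (6, 'cbaaceaec')
  8 → (2, 'cbbdcbaaceaec')
  9 → (10, 'ceaec')
  10 → (5, 'dcbaaceaec')
  11 → (1, 'dcbbdcbaaceaec')
  12 → (0, 'ddcbbdcbaaceaec')
  13 → (11, 'eaec')
  14 → (13, 'ec')

SA = [8, 9, 12, 7, 3, 4, 14, 6, 2, 10, 5, 1, 0, 11, 13]
i: (SA[i-1],SA[i]) lcp shared
  1: (8,9) 1 'a'
  2: (9,12) 1 'a'
  3: (12,7) 0 ''
  4: (7,3) 1 'b'
  5: (3,4) 1 'b'
  6: (4,14) 0 ''
  7: (14,6) 1 'c'
  8: (6,2) 2 'cb'
  9: (2,10) 1 'c'
  10: (10,5) 0 ''
  11: (5,1) 3 'dcb'
  12: (1,0) 1 'd'
  13: (0,11) 0 ''
  14: (11,13) 1 'e'

n(n+1)/2 = 15·16/2 = 120
Σ LCP = 0 + 1 + 1 + 0 + 1 + 1 + 0 + 1 + 2 + 1 + 0 + 3 + 1 + 0 + 1 = 13
distinct = 120 − 13 = 107

107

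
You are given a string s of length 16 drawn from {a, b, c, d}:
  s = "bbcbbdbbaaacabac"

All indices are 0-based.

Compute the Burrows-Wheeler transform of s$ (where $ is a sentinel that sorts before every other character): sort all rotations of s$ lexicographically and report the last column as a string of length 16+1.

cbacbabad$cbbaabb

rank  rotation           last
    0  $bbcbbdbbaaacabac  c
    1  aaacabac$bbcbbdbb  b
    2  aacabac$bbcbbdbba  a
    3  abac$bbcbbdbbaaac  c
    4  ac$bbcbbdbbaaacab  b
    5  acabac$bbcbbdbbaa  a
    6  baaacabac$bbcbbdb  b
    7  bac$bbcbbdbbaaaca  a
    8  bbaaacabac$bbcbbd  d
    9  bbcbbdbbaaacabac$  $
   10  bbdbbaaacabac$bbc  c
   11  bcbbdbbaaacabac$b  b
   12  bdbbaaacabac$bbcb  b
   13  c$bbcbbdbbaaacaba  a
   14  cabac$bbcbbdbbaaa  a
   15  cbbdbbaaacabac$bb  b
   16  dbbaaacabac$bbcbb  b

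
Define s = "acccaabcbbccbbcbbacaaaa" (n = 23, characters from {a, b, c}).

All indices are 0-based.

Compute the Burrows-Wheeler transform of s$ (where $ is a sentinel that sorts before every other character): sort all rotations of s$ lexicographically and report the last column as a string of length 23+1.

aaaaccab$bcccbabacbcbcba

rank  rotation                  last
    0  $acccaabcbbccbbcbbacaaaa  a
    1  a$acccaabcbbccbbcbbacaaa  a
    2  aa$acccaabcbbccbbcbbacaa  a
    3  aaa$acccaabcbbccbbcbbaca  a
    4  aaaa$acccaabcbbccbbcbbac  c
    5  aabcbbccbbcbbacaaaa$accc  c
    6  abcbbccbbcbbacaaaa$accca  a
    7  acaaaa$acccaabcbbccbbcbb  b
    8  acccaabcbbccbbcbbacaaaa$  $
    9  bacaaaa$acccaabcbbccbbcb  b
   10  bbacaaaa$acccaabcbbccbbc  c
   11  bbcbbacaaaa$acccaabcbbcc  c
   12  bbccbbcbbacaaaa$acccaabc  c
   13  bcbbacaaaa$acccaabcbbccb  b
   14  bcbbccbbcbbacaaaa$acccaa  a
   15  bccbbcbbacaaaa$acccaabcb  b
   16  caaaa$acccaabcbbccbbcbba  a
   17  caabcbbccbbcbbacaaaa$acc  c
   18  cbbacaaaa$acccaabcbbccbb  b
   19  cbbcbbacaaaa$acccaabcbbc  c
   20  cbbccbbcbbacaaaa$acccaab  b
   21  ccaabcbbccbbcbbacaaaa$ac  c
   22  ccbbcbbacaaaa$acccaabcbb  b
   23  cccaabcbbccbbcbbacaaaa$a  a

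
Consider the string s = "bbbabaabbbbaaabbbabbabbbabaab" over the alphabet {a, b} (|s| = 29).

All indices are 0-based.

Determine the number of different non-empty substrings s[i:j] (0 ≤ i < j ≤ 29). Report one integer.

sorted suffixes:
  #0 SA[0]=11  'aaabbbabbabbbabaab'
  #1 SA[1]=26  'aab'
  #2 SA[2]=12  'aabbbabbabbbabaab'
  #3 SA[3]=5  'aabbbbaaabbbabbabbbabaab'
  #4 SA[4]=27  'ab'
  #5 SA[5]=24  'abaab'
  #6 SA[6]=3  'abaabbbbaaabbbabbabbbabaab'
  #7 SA[7]=17  'abbabbbabaab'
  #8 SA[8]=20  'abbbabaab'
  #9 SA[9]=13  'abbbabbabbbabaab'
  #10 SA[10]=6  'abbbbaaabbbabbabbbabaab'
  #11 SA[11]=28  'b'
  #12 SA[12]=10  'baaabbbabbabbbabaab'
  #13 SA[13]=25  'baab'
  #14 SA[14]=4  'baabbbbaaabbbabbabbbabaab'
  #15 SA[15]=23  'babaab'
  #16 SA[16]=2  'babaabbbbaaabbbabbabbbabaab'
  #17 SA[17]=16  'babbabbbabaab'
  #18 SA[18]=19  'babbbabaab'
  #19 SA[19]=9  'bbaaabbbabbabbbabaab'
  #20 SA[20]=22  'bbabaab'
  #21 SA[21]=1  'bbabaabbbbaaabbbabbabbbabaab'
  #22 SA[22]=15  'bbabbabbbabaab'
  #23 SA[23]=18  'bbabbbabaab'
  #24 SA[24]=8  'bbbaaabbbabbabbbabaab'
  #25 SA[25]=21  'bbbabaab'
  #26 SA[26]=0  'bbbabaabbbbaaabbbabbabbbabaab'
  #27 SA[27]=14  'bbbabbabbbabaab'
  #28 SA[28]=7  'bbbbaaabbbabbabbbabaab'

SA = [11, 26, 12, 5, 27, 24, 3, 17, 20, 13, 6, 28, 10, 25, 4, 23, 2, 16, 19, 9, 22, 1, 15, 18, 8, 21, 0, 14, 7]
[i] adj suffixes → lcp
  [1] 11/26 → 2 ('aa')
  [2] 26/12 → 3 ('aab')
  [3] 12/5 → 5 ('aabbb')
  [4] 5/27 → 1 ('a')
  [5] 27/24 → 2 ('ab')
  [6] 24/3 → 5 ('abaab')
  [7] 3/17 → 2 ('ab')
  [8] 17/20 → 3 ('abb')
  [9] 20/13 → 6 ('abbbab')
  [10] 13/6 → 4 ('abbb')
  [11] 6/28 → 0 ('')
  [12] 28/10 → 1 ('b')
  [13] 10/25 → 3 ('baa')
  [14] 25/4 → 4 ('baab')
  [15] 4/23 → 2 ('ba')
  [16] 23/2 → 6 ('babaab')
  [17] 2/16 → 3 ('bab')
  [18] 16/19 → 4 ('babb')
  [19] 19/9 → 1 ('b')
  [20] 9/22 → 3 ('bba')
  [21] 22/1 → 7 ('bbabaab')
  [22] 1/15 → 4 ('bbab')
  [23] 15/18 → 5 ('bbabb')
  [24] 18/8 → 2 ('bb')
  [25] 8/21 → 4 ('bbba')
  [26] 21/0 → 8 ('bbbabaab')
  [27] 0/14 → 5 ('bbbab')
  [28] 14/7 → 3 ('bbb')

n(n+1)/2 = 29·30/2 = 435
Σ LCP = 0 + 2 + 3 + 5 + 1 + 2 + 5 + 2 + 3 + 6 + 4 + 0 + 1 + 3 + 4 + 2 + 6 + 3 + 4 + 1 + 3 + 7 + 4 + 5 + 2 + 4 + 8 + 5 + 3 = 98
distinct = 435 − 98 = 337

337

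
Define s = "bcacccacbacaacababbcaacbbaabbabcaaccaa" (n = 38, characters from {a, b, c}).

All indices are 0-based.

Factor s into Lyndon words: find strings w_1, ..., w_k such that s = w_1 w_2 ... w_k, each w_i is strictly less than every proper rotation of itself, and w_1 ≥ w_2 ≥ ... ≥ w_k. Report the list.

emit factor 1: 'bc' (i=0, period=2)
emit factor 2: 'accc' (i=2, period=4)
emit factor 3: 'acb' (i=6, period=3)
emit factor 4: 'ac' (i=9, period=2)
emit factor 5: 'aacababbcaacbb' (i=11, period=14)
emit factor 6: 'aabbabcaacc' (i=25, period=11)
emit factor 7: 'a' (i=36, period=1)
emit factor 8: 'a' (i=37, period=1)

["bc", "accc", "acb", "ac", "aacababbcaacbb", "aabbabcaacc", "a", "a"]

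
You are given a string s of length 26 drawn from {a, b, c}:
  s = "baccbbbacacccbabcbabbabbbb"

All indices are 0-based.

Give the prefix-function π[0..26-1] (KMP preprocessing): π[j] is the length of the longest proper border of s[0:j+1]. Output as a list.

[0, 0, 0, 0, 1, 1, 1, 2, 3, 0, 0, 0, 0, 1, 2, 1, 0, 1, 2, 1, 1, 2, 1, 1, 1, 1]

π[0] = 0
j=1 s[j]='a': π[1]=0 (border '')
j=2 s[j]='c': π[2]=0 (border '')
j=3 s[j]='c': π[3]=0 (border '')
j=4 s[j]='b': π[4]=1 (border 'b')
j=5 s[j]='b': k: 1→0; π[5]=1 (border 'b')
j=6 s[j]='b': k: 1→0; π[6]=1 (border 'b')
j=7 s[j]='a': π[7]=2 (border 'ba')
j=8 s[j]='c': π[8]=3 (border 'bac')
j=9 s[j]='a': k: 3→0; π[9]=0 (border '')
j=10 s[j]='c': π[10]=0 (border '')
j=11 s[j]='c': π[11]=0 (border '')
j=12 s[j]='c': π[12]=0 (border '')
j=13 s[j]='b': π[13]=1 (border 'b')
j=14 s[j]='a': π[14]=2 (border 'ba')
j=15 s[j]='b': k: 2→0; π[15]=1 (border 'b')
j=16 s[j]='c': k: 1→0; π[16]=0 (border '')
j=17 s[j]='b': π[17]=1 (border 'b')
j=18 s[j]='a': π[18]=2 (border 'ba')
j=19 s[j]='b': k: 2→0; π[19]=1 (border 'b')
j=20 s[j]='b': k: 1→0; π[20]=1 (border 'b')
j=21 s[j]='a': π[21]=2 (border 'ba')
j=22 s[j]='b': k: 2→0; π[22]=1 (border 'b')
j=23 s[j]='b': k: 1→0; π[23]=1 (border 'b')
j=24 s[j]='b': k: 1→0; π[24]=1 (border 'b')
j=25 s[j]='b': k: 1→0; π[25]=1 (border 'b')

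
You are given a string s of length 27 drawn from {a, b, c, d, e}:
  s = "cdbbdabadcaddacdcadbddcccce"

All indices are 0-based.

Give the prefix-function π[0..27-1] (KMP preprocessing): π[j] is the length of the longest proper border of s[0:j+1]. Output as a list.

[0, 0, 0, 0, 0, 0, 0, 0, 0, 1, 0, 0, 0, 0, 1, 2, 1, 0, 0, 0, 0, 0, 1, 1, 1, 1, 0]

π[0] = 0
j=1 s[j]='d': π[1]=0 (border '')
j=2 s[j]='b': π[2]=0 (border '')
j=3 s[j]='b': π[3]=0 (border '')
j=4 s[j]='d': π[4]=0 (border '')
j=5 s[j]='a': π[5]=0 (border '')
j=6 s[j]='b': π[6]=0 (border '')
j=7 s[j]='a': π[7]=0 (border '')
j=8 s[j]='d': π[8]=0 (border '')
j=9 s[j]='c': π[9]=1 (border 'c')
j=10 s[j]='a': k: 1→0; π[10]=0 (border '')
j=11 s[j]='d': π[11]=0 (border '')
j=12 s[j]='d': π[12]=0 (border '')
j=13 s[j]='a': π[13]=0 (border '')
j=14 s[j]='c': π[14]=1 (border 'c')
j=15 s[j]='d': π[15]=2 (border 'cd')
j=16 s[j]='c': k: 2→0; π[16]=1 (border 'c')
j=17 s[j]='a': k: 1→0; π[17]=0 (border '')
j=18 s[j]='d': π[18]=0 (border '')
j=19 s[j]='b': π[19]=0 (border '')
j=20 s[j]='d': π[20]=0 (border '')
j=21 s[j]='d': π[21]=0 (border '')
j=22 s[j]='c': π[22]=1 (border 'c')
j=23 s[j]='c': k: 1→0; π[23]=1 (border 'c')
j=24 s[j]='c': k: 1→0; π[24]=1 (border 'c')
j=25 s[j]='c': k: 1→0; π[25]=1 (border 'c')
j=26 s[j]='e': k: 1→0; π[26]=0 (border '')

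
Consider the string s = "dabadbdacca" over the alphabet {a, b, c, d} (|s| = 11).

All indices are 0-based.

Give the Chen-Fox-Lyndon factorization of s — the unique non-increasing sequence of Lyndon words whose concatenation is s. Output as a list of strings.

["d", "abadbdacc", "a"]

emit factor 1: 'd' (i=0, period=1)
emit factor 2: 'abadbdacc' (i=1, period=9)
emit factor 3: 'a' (i=10, period=1)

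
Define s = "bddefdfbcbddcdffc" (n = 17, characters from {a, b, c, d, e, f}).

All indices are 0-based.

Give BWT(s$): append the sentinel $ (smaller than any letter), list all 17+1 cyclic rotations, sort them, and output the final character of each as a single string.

rank  rotation            last
    0  $bddefdfbcbddcdffc  c
    1  bcbddcdffc$bddefdf  f
    2  bddcdffc$bddefdfbc  c
    3  bddefdfbcbddcdffc$  $
    4  c$bddefdfbcbddcdff  f
    5  cbddcdffc$bddefdfb  b
    6  cdffc$bddefdfbcbdd  d
    7  dcdffc$bddefdfbcbd  d
    8  ddcdffc$bddefdfbcb  b
    9  ddefdfbcbddcdffc$b  b
   10  defdfbcbddcdffc$bd  d
   11  dfbcbddcdffc$bddef  f
   12  dffc$bddefdfbcbddc  c
   13  efdfbcbddcdffc$bdd  d
   14  fbcbddcdffc$bddefd  d
   15  fc$bddefdfbcbddcdf  f
   16  fdfbcbddcdffc$bdde  e
   17  ffc$bddefdfbcbddcd  d

cfc$fbddbbdfcddfed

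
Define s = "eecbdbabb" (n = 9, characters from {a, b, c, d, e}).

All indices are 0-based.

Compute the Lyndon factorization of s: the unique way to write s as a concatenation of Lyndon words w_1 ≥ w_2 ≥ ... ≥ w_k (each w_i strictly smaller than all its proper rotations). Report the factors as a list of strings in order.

emit factor 1: 'e' (i=0, period=1)
emit factor 2: 'e' (i=1, period=1)
emit factor 3: 'c' (i=2, period=1)
emit factor 4: 'bd' (i=3, period=2)
emit factor 5: 'b' (i=5, period=1)
emit factor 6: 'abb' (i=6, period=3)

["e", "e", "c", "bd", "b", "abb"]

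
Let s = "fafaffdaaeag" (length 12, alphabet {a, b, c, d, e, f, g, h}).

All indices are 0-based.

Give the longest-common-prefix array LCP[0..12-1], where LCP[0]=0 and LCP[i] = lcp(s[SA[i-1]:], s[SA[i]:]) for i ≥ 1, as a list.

[0, 1, 1, 2, 1, 0, 0, 0, 3, 1, 1, 0]

rank→(start, suffix):
  0 → (7, 'aaeag')
  1 → (8, 'aeag')
  2 → (1, 'afaffdaaeag')
  3 → (3, 'affdaaeag')
  4 → (10, 'ag')
  5 → (6, 'daaeag')
  6 → (9, 'eag')
  7 → (0, 'fafaffdaaeag')
  8 → (2, 'faffdaaeag')
  9 → (5, 'fdaaeag')
  10 → (4, 'ffdaaeag')
  11 → (11, 'g')

SA = [7, 8, 1, 3, 10, 6, 9, 0, 2, 5, 4, 11]
[i] adj suffixes → lcp
  [1] 7/8 → 1 ('a')
  [2] 8/1 → 1 ('a')
  [3] 1/3 → 2 ('af')
  [4] 3/10 → 1 ('a')
  [5] 10/6 → 0 ('')
  [6] 6/9 → 0 ('')
  [7] 9/0 → 0 ('')
  [8] 0/2 → 3 ('faf')
  [9] 2/5 → 1 ('f')
  [10] 5/4 → 1 ('f')
  [11] 4/11 → 0 ('')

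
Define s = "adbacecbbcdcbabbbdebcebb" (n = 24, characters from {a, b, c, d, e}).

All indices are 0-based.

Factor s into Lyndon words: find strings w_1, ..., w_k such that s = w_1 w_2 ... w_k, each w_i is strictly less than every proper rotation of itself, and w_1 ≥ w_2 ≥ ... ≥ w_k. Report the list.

["adb", "acecbbcdcb", "abbbdebcebb"]

emit factor 1: 'adb' (i=0, period=3)
emit factor 2: 'acecbbcdcb' (i=3, period=10)
emit factor 3: 'abbbdebcebb' (i=13, period=11)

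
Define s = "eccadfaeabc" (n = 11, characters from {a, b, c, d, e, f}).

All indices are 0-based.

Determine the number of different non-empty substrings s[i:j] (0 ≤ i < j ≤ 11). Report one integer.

rank | idx | suffix
   0 |   8 | abc
   1 |   3 | adfaeabc
   2 |   6 | aeabc
   3 |   9 | bc
   4 |  10 | c
   5 |   2 | cadfaeabc
   6 |   1 | ccadfaeabc
   7 |   4 | dfaeabc
   8 |   7 | eabc
   9 |   0 | eccadfaeabc
  10 |   5 | faeabc

SA = [8, 3, 6, 9, 10, 2, 1, 4, 7, 0, 5]
rank  pair      lcp
   1  s[8:],s[3:]  1  'a'
   2  s[3:],s[6:]  1  'a'
   3  s[6:],s[9:]  0  ''
   4  s[9:],s[10:]  0  ''
   5  s[10:],s[2:]  1  'c'
   6  s[2:],s[1:]  1  'c'
   7  s[1:],s[4:]  0  ''
   8  s[4:],s[7:]  0  ''
   9  s[7:],s[0:]  1  'e'
  10  s[0:],s[5:]  0  ''

n(n+1)/2 = 11·12/2 = 66
Σ LCP = 0 + 1 + 1 + 0 + 0 + 1 + 1 + 0 + 0 + 1 + 0 = 5
distinct = 66 − 5 = 61

61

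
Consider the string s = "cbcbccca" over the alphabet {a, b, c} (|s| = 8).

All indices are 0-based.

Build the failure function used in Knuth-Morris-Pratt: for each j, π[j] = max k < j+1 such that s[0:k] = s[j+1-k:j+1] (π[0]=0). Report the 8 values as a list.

[0, 0, 1, 2, 3, 1, 1, 0]

π[0] = 0
j=1 s[j]='b': π[1]=0 (border '')
j=2 s[j]='c': π[2]=1 (border 'c')
j=3 s[j]='b': π[3]=2 (border 'cb')
j=4 s[j]='c': π[4]=3 (border 'cbc')
j=5 s[j]='c': k: 3→1→0; π[5]=1 (border 'c')
j=6 s[j]='c': k: 1→0; π[6]=1 (border 'c')
j=7 s[j]='a': k: 1→0; π[7]=0 (border '')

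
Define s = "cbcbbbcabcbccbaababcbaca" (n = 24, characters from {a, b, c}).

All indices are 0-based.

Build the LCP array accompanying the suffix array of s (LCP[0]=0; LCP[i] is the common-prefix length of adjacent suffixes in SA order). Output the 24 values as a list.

[0, 1, 1, 2, 4, 1, 0, 2, 2, 1, 2, 1, 2, 3, 3, 2, 0, 2, 1, 3, 2, 2, 3, 1]

sorted suffixes:
  #0 SA[0]=23  'a'
  #1 SA[1]=14  'aababcbaca'
  #2 SA[2]=15  'ababcbaca'
  #3 SA[3]=17  'abcbaca'
  #4 SA[4]=7  'abcbccbaababcbaca'
  #5 SA[5]=21  'aca'
  #6 SA[6]=13  'baababcbaca'
  #7 SA[7]=16  'babcbaca'
  #8 SA[8]=20  'baca'
  #9 SA[9]=3  'bbbcabcbccbaababcbaca'
  #10 SA[10]=4  'bbcabcbccbaababcbaca'
  #11 SA[11]=5  'bcabcbccbaababcbaca'
  #12 SA[12]=18  'bcbaca'
  #13 SA[13]=1  'bcbbbcabcbccbaababcbaca'
  #14 SA[14]=8  'bcbccbaababcbaca'
  #15 SA[15]=10  'bccbaababcbaca'
  #16 SA[16]=22  'ca'
  #17 SA[17]=6  'cabcbccbaababcbaca'
  #18 SA[18]=12  'cbaababcbaca'
  #19 SA[19]=19  'cbaca'
  #20 SA[20]=2  'cbbbcabcbccbaababcbaca'
  #21 SA[21]=0  'cbcbbbcabcbccbaababcbaca'
  #22 SA[22]=9  'cbccbaababcbaca'
  #23 SA[23]=11  'ccbaababcbaca'

SA = [23, 14, 15, 17, 7, 21, 13, 16, 20, 3, 4, 5, 18, 1, 8, 10, 22, 6, 12, 19, 2, 0, 9, 11]
[i] adj suffixes → lcp
  [1] 23/14 → 1 ('a')
  [2] 14/15 → 1 ('a')
  [3] 15/17 → 2 ('ab')
  [4] 17/7 → 4 ('abcb')
  [5] 7/21 → 1 ('a')
  [6] 21/13 → 0 ('')
  [7] 13/16 → 2 ('ba')
  [8] 16/20 → 2 ('ba')
  [9] 20/3 → 1 ('b')
  [10] 3/4 → 2 ('bb')
  [11] 4/5 → 1 ('b')
  [12] 5/18 → 2 ('bc')
  [13] 18/1 → 3 ('bcb')
  [14] 1/8 → 3 ('bcb')
  [15] 8/10 → 2 ('bc')
  [16] 10/22 → 0 ('')
  [17] 22/6 → 2 ('ca')
  [18] 6/12 → 1 ('c')
  [19] 12/19 → 3 ('cba')
  [20] 19/2 → 2 ('cb')
  [21] 2/0 → 2 ('cb')
  [22] 0/9 → 3 ('cbc')
  [23] 9/11 → 1 ('c')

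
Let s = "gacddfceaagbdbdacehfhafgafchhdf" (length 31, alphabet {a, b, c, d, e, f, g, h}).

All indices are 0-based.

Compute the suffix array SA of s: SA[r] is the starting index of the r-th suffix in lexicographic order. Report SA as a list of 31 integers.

rank | idx | suffix
   0 |   8 | aagbdbdacehfhafgafchhdf
   1 |   1 | acddfceaagbdbdacehfhafgafchhdf
   2 |  15 | acehfhafgafchhdf
   3 |  24 | afchhdf
   4 |  21 | afgafchhdf
   5 |   9 | agbdbdacehfhafgafchhdf
   6 |  13 | bdacehfhafgafchhdf
   7 |  11 | bdbdacehfhafgafchhdf
   8 |   2 | cddfceaagbdbdacehfhafgafchhdf
   9 |   6 | ceaagbdbdacehfhafgafchhdf
  10 |  16 | cehfhafgafchhdf
  11 |  26 | chhdf
  12 |  14 | dacehfhafgafchhdf
  13 |  12 | dbdacehfhafgafchhdf
  14 |   3 | ddfceaagbdbdacehfhafgafchhdf
  15 |  29 | df
  16 |   4 | dfceaagbdbdacehfhafgafchhdf
  17 |   7 | eaagbdbdacehfhafgafchhdf
  18 |  17 | ehfhafgafchhdf
  19 |  30 | f
  20 |   5 | fceaagbdbdacehfhafgafchhdf
  21 |  25 | fchhdf
  22 |  22 | fgafchhdf
  23 |  19 | fhafgafchhdf
  24 |   0 | gacddfceaagbdbdacehfhafgafchhdf
  25 |  23 | gafchhdf
  26 |  10 | gbdbdacehfhafgafchhdf
  27 |  20 | hafgafchhdf
  28 |  28 | hdf
  29 |  18 | hfhafgafchhdf
  30 |  27 | hhdf

[8, 1, 15, 24, 21, 9, 13, 11, 2, 6, 16, 26, 14, 12, 3, 29, 4, 7, 17, 30, 5, 25, 22, 19, 0, 23, 10, 20, 28, 18, 27]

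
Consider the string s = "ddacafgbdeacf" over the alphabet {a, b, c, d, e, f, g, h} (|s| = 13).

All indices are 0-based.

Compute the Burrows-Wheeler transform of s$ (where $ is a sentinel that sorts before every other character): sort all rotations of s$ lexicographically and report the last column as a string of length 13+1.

fdecgaad$bdcaf

rank  rotation        last
    0  $ddacafgbdeacf  f
    1  acafgbdeacf$dd  d
    2  acf$ddacafgbde  e
    3  afgbdeacf$ddac  c
    4  bdeacf$ddacafg  g
    5  cafgbdeacf$dda  a
    6  cf$ddacafgbdea  a
    7  dacafgbdeacf$d  d
    8  ddacafgbdeacf$  $
    9  deacf$ddacafgb  b
   10  eacf$ddacafgbd  d
   11  f$ddacafgbdeac  c
   12  fgbdeacf$ddaca  a
   13  gbdeacf$ddacaf  f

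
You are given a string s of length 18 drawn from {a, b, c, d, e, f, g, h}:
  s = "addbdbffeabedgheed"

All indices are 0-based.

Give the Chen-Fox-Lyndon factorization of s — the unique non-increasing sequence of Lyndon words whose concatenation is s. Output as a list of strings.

emit factor 1: 'addbdbffe' (i=0, period=9)
emit factor 2: 'abedgheed' (i=9, period=9)

["addbdbffe", "abedgheed"]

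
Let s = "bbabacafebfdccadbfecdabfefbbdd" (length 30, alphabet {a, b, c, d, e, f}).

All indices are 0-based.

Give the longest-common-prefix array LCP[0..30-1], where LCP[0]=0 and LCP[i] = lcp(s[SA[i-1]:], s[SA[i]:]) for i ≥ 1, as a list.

[0, 2, 1, 1, 1, 0, 2, 1, 2, 1, 1, 2, 3, 0, 2, 1, 1, 0, 1, 1, 1, 1, 0, 1, 1, 0, 1, 1, 2, 2]

rank | idx | suffix
   0 |   2 | abacafebfdccadbfecdabfefbbdd
   1 |  21 | abfefbbdd
   2 |   4 | acafebfdccadbfecdabfefbbdd
   3 |  14 | adbfecdabfefbbdd
   4 |   6 | afebfdccadbfecdabfefbbdd
   5 |   1 | babacafebfdccadbfecdabfefbbdd
   6 |   3 | bacafebfdccadbfecdabfefbbdd
   7 |   0 | bbabacafebfdccadbfecdabfefbbdd
   8 |  26 | bbdd
   9 |  27 | bdd
  10 |   9 | bfdccadbfecdabfefbbdd
  11 |  16 | bfecdabfefbbdd
  12 |  22 | bfefbbdd
  13 |  13 | cadbfecdabfefbbdd
  14 |   5 | cafebfdccadbfecdabfefbbdd
  15 |  12 | ccadbfecdabfefbbdd
  16 |  19 | cdabfefbbdd
  17 |  29 | d
  18 |  20 | dabfefbbdd
  19 |  15 | dbfecdabfefbbdd
  20 |  11 | dccadbfecdabfefbbdd
  21 |  28 | dd
  22 |   8 | ebfdccadbfecdabfefbbdd
  23 |  18 | ecdabfefbbdd
  24 |  24 | efbbdd
  25 |  25 | fbbdd
  26 |  10 | fdccadbfecdabfefbbdd
  27 |   7 | febfdccadbfecdabfefbbdd
  28 |  17 | fecdabfefbbdd
  29 |  23 | fefbbdd

SA = [2, 21, 4, 14, 6, 1, 3, 0, 26, 27, 9, 16, 22, 13, 5, 12, 19, 29, 20, 15, 11, 28, 8, 18, 24, 25, 10, 7, 17, 23]
i: (SA[i-1],SA[i]) lcp shared
  1: (2,21) 2 'ab'
  2: (21,4) 1 'a'
  3: (4,14) 1 'a'
  4: (14,6) 1 'a'
  5: (6,1) 0 ''
  6: (1,3) 2 'ba'
  7: (3,0) 1 'b'
  8: (0,26) 2 'bb'
  9: (26,27) 1 'b'
  10: (27,9) 1 'b'
  11: (9,16) 2 'bf'
  12: (16,22) 3 'bfe'
  13: (22,13) 0 ''
  14: (13,5) 2 'ca'
  15: (5,12) 1 'c'
  16: (12,19) 1 'c'
  17: (19,29) 0 ''
  18: (29,20) 1 'd'
  19: (20,15) 1 'd'
  20: (15,11) 1 'd'
  21: (11,28) 1 'd'
  22: (28,8) 0 ''
  23: (8,18) 1 'e'
  24: (18,24) 1 'e'
  25: (24,25) 0 ''
  26: (25,10) 1 'f'
  27: (10,7) 1 'f'
  28: (7,17) 2 'fe'
  29: (17,23) 2 'fe'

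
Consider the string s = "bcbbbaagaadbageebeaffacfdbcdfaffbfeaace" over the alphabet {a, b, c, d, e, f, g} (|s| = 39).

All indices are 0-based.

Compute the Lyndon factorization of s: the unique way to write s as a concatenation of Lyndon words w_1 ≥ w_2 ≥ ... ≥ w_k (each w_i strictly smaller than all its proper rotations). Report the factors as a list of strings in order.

["bc", "b", "b", "b", "aag", "aadbageebeaffacfdbcdfaffbfe", "aace"]

emit factor 1: 'bc' (i=0, period=2)
emit factor 2: 'b' (i=2, period=1)
emit factor 3: 'b' (i=3, period=1)
emit factor 4: 'b' (i=4, period=1)
emit factor 5: 'aag' (i=5, period=3)
emit factor 6: 'aadbageebeaffacfdbcdfaffbfe' (i=8, period=27)
emit factor 7: 'aace' (i=35, period=4)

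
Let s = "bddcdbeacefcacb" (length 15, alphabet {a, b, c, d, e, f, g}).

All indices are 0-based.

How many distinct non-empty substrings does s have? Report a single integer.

110

sorted suffixes:
  #0 SA[0]=12  'acb'
  #1 SA[1]=7  'acefcacb'
  #2 SA[2]=14  'b'
  #3 SA[3]=0  'bddcdbeacefcacb'
  #4 SA[4]=5  'beacefcacb'
  #5 SA[5]=11  'cacb'
  #6 SA[6]=13  'cb'
  #7 SA[7]=3  'cdbeacefcacb'
  #8 SA[8]=8  'cefcacb'
  #9 SA[9]=4  'dbeacefcacb'
  #10 SA[10]=2  'dcdbeacefcacb'
  #11 SA[11]=1  'ddcdbeacefcacb'
  #12 SA[12]=6  'eacefcacb'
  #13 SA[13]=9  'efcacb'
  #14 SA[14]=10  'fcacb'

SA = [12, 7, 14, 0, 5, 11, 13, 3, 8, 4, 2, 1, 6, 9, 10]
rank  pair      lcp
   1  s[12:],s[7:]  2  'ac'
   2  s[7:],s[14:]  0  ''
   3  s[14:],s[0:]  1  'b'
   4  s[0:],s[5:]  1  'b'
   5  s[5:],s[11:]  0  ''
   6  s[11:],s[13:]  1  'c'
   7  s[13:],s[3:]  1  'c'
   8  s[3:],s[8:]  1  'c'
   9  s[8:],s[4:]  0  ''
  10  s[4:],s[2:]  1  'd'
  11  s[2:],s[1:]  1  'd'
  12  s[1:],s[6:]  0  ''
  13  s[6:],s[9:]  1  'e'
  14  s[9:],s[10:]  0  ''

n(n+1)/2 = 15·16/2 = 120
Σ LCP = 0 + 2 + 0 + 1 + 1 + 0 + 1 + 1 + 1 + 0 + 1 + 1 + 0 + 1 + 0 = 10
distinct = 120 − 10 = 110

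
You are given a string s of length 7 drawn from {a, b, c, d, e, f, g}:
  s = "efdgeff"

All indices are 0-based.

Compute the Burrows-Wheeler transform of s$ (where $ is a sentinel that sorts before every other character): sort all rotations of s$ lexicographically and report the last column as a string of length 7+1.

rank  rotation  last
    0  $efdgeff  f
    1  dgeff$ef  f
    2  efdgeff$  $
    3  eff$efdg  g
    4  f$efdgef  f
    5  fdgeff$e  e
    6  ff$efdge  e
    7  geff$efd  d

ff$gfeed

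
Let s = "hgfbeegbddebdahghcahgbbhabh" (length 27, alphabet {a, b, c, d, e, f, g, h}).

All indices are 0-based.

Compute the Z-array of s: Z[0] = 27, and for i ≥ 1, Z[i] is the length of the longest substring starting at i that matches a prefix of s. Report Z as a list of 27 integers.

[27, 0, 0, 0, 0, 0, 0, 0, 0, 0, 0, 0, 0, 0, 2, 0, 1, 0, 0, 2, 0, 0, 0, 1, 0, 0, 1]

Z[0]=27
i=1: i≥r, start 0; Z[1]=0
i=2: i≥r, start 0; Z[2]=0
i=3: i≥r, start 0; Z[3]=0
i=4: i≥r, start 0; Z[4]=0
i=5: i≥r, start 0; Z[5]=0
i=6: i≥r, start 0; Z[6]=0
i=7: i≥r, start 0; Z[7]=0
i=8: i≥r, start 0; Z[8]=0
i=9: i≥r, start 0; Z[9]=0
i=10: i≥r, start 0; Z[10]=0
i=11: i≥r, start 0; Z[11]=0
i=12: i≥r, start 0; Z[12]=0
i=13: i≥r, start 0; Z[13]=0
i=14: i≥r, start 0; Z[14]=2 grow→box=[14,16)
i=15: min(r-i=1, Z[1]=0)=0; Z[15]=0
i=16: i≥r, start 0; Z[16]=1 grow→box=[16,17)
i=17: i≥r, start 0; Z[17]=0
i=18: i≥r, start 0; Z[18]=0
i=19: i≥r, start 0; Z[19]=2 grow→box=[19,21)
i=20: min(r-i=1, Z[1]=0)=0; Z[20]=0
i=21: i≥r, start 0; Z[21]=0
i=22: i≥r, start 0; Z[22]=0
i=23: i≥r, start 0; Z[23]=1 grow→box=[23,24)
i=24: i≥r, start 0; Z[24]=0
i=25: i≥r, start 0; Z[25]=0
i=26: i≥r, start 0; Z[26]=1 grow→box=[26,27)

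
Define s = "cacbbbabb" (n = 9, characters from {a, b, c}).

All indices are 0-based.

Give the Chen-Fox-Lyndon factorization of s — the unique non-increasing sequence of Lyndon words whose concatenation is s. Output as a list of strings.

["c", "acbbb", "abb"]

emit factor 1: 'c' (i=0, period=1)
emit factor 2: 'acbbb' (i=1, period=5)
emit factor 3: 'abb' (i=6, period=3)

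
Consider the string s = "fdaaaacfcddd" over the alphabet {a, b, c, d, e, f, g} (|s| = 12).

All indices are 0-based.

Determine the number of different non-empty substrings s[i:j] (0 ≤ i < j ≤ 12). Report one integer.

66

sorted suffixes:
  #0 SA[0]=2  'aaaacfcddd'
  #1 SA[1]=3  'aaacfcddd'
  #2 SA[2]=4  'aacfcddd'
  #3 SA[3]=5  'acfcddd'
  #4 SA[4]=8  'cddd'
  #5 SA[5]=6  'cfcddd'
  #6 SA[6]=11  'd'
  #7 SA[7]=1  'daaaacfcddd'
  #8 SA[8]=10  'dd'
  #9 SA[9]=9  'ddd'
  #10 SA[10]=7  'fcddd'
  #11 SA[11]=0  'fdaaaacfcddd'

SA = [2, 3, 4, 5, 8, 6, 11, 1, 10, 9, 7, 0]
i: (SA[i-1],SA[i]) lcp shared
  1: (2,3) 3 'aaa'
  2: (3,4) 2 'aa'
  3: (4,5) 1 'a'
  4: (5,8) 0 ''
  5: (8,6) 1 'c'
  6: (6,11) 0 ''
  7: (11,1) 1 'd'
  8: (1,10) 1 'd'
  9: (10,9) 2 'dd'
  10: (9,7) 0 ''
  11: (7,0) 1 'f'

n(n+1)/2 = 12·13/2 = 78
Σ LCP = 0 + 3 + 2 + 1 + 0 + 1 + 0 + 1 + 1 + 2 + 0 + 1 = 12
distinct = 78 − 12 = 66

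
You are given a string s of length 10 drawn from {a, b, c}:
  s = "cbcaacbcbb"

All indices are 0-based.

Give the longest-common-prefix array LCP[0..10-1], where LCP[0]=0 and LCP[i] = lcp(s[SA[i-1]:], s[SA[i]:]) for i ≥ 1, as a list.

rank | idx | suffix
   0 |   3 | aacbcbb
   1 |   4 | acbcbb
   2 |   9 | b
   3 |   8 | bb
   4 |   1 | bcaacbcbb
   5 |   6 | bcbb
   6 |   2 | caacbcbb
   7 |   7 | cbb
   8 |   0 | cbcaacbcbb
   9 |   5 | cbcbb

SA = [3, 4, 9, 8, 1, 6, 2, 7, 0, 5]
[i] adj suffixes → lcp
  [1] 3/4 → 1 ('a')
  [2] 4/9 → 0 ('')
  [3] 9/8 → 1 ('b')
  [4] 8/1 → 1 ('b')
  [5] 1/6 → 2 ('bc')
  [6] 6/2 → 0 ('')
  [7] 2/7 → 1 ('c')
  [8] 7/0 → 2 ('cb')
  [9] 0/5 → 3 ('cbc')

[0, 1, 0, 1, 1, 2, 0, 1, 2, 3]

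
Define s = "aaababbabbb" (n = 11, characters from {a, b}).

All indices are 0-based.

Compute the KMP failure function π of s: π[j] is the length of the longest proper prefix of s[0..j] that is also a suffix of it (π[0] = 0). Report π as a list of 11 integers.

[0, 1, 2, 0, 1, 0, 0, 1, 0, 0, 0]

π[0] = 0
j=1 s[j]='a': π[1]=1 (border 'a')
j=2 s[j]='a': π[2]=2 (border 'aa')
j=3 s[j]='b': k: 2→1→0; π[3]=0 (border '')
j=4 s[j]='a': π[4]=1 (border 'a')
j=5 s[j]='b': k: 1→0; π[5]=0 (border '')
j=6 s[j]='b': π[6]=0 (border '')
j=7 s[j]='a': π[7]=1 (border 'a')
j=8 s[j]='b': k: 1→0; π[8]=0 (border '')
j=9 s[j]='b': π[9]=0 (border '')
j=10 s[j]='b': π[10]=0 (border '')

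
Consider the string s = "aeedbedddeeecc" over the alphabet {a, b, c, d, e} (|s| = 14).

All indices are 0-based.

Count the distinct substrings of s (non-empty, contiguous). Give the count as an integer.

sorted suffixes:
  #0 SA[0]=0  'aeedbedddeeecc'
  #1 SA[1]=4  'bedddeeecc'
  #2 SA[2]=13  'c'
  #3 SA[3]=12  'cc'
  #4 SA[4]=3  'dbedddeeecc'
  #5 SA[5]=6  'dddeeecc'
  #6 SA[6]=7  'ddeeecc'
  #7 SA[7]=8  'deeecc'
  #8 SA[8]=11  'ecc'
  #9 SA[9]=2  'edbedddeeecc'
  #10 SA[10]=5  'edddeeecc'
  #11 SA[11]=10  'eecc'
  #12 SA[12]=1  'eedbedddeeecc'
  #13 SA[13]=9  'eeecc'

SA = [0, 4, 13, 12, 3, 6, 7, 8, 11, 2, 5, 10, 1, 9]
[i] adj suffixes → lcp
  [1] 0/4 → 0 ('')
  [2] 4/13 → 0 ('')
  [3] 13/12 → 1 ('c')
  [4] 12/3 → 0 ('')
  [5] 3/6 → 1 ('d')
  [6] 6/7 → 2 ('dd')
  [7] 7/8 → 1 ('d')
  [8] 8/11 → 0 ('')
  [9] 11/2 → 1 ('e')
  [10] 2/5 → 2 ('ed')
  [11] 5/10 → 1 ('e')
  [12] 10/1 → 2 ('ee')
  [13] 1/9 → 2 ('ee')

n(n+1)/2 = 14·15/2 = 105
Σ LCP = 0 + 0 + 0 + 1 + 0 + 1 + 2 + 1 + 0 + 1 + 2 + 1 + 2 + 2 = 13
distinct = 105 − 13 = 92

92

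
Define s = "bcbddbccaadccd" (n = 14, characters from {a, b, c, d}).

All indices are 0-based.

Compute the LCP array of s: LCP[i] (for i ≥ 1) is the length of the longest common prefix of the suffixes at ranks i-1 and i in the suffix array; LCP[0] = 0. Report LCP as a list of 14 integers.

rank | idx | suffix
   0 |   8 | aadccd
   1 |   9 | adccd
   2 |   0 | bcbddbccaadccd
   3 |   5 | bccaadccd
   4 |   2 | bddbccaadccd
   5 |   7 | caadccd
   6 |   1 | cbddbccaadccd
   7 |   6 | ccaadccd
   8 |  11 | ccd
   9 |  12 | cd
  10 |  13 | d
  11 |   4 | dbccaadccd
  12 |  10 | dccd
  13 |   3 | ddbccaadccd

SA = [8, 9, 0, 5, 2, 7, 1, 6, 11, 12, 13, 4, 10, 3]
rank  pair      lcp
   1  s[8:],s[9:]  1  'a'
   2  s[9:],s[0:]  0  ''
   3  s[0:],s[5:]  2  'bc'
   4  s[5:],s[2:]  1  'b'
   5  s[2:],s[7:]  0  ''
   6  s[7:],s[1:]  1  'c'
   7  s[1:],s[6:]  1  'c'
   8  s[6:],s[11:]  2  'cc'
   9  s[11:],s[12:]  1  'c'
  10  s[12:],s[13:]  0  ''
  11  s[13:],s[4:]  1  'd'
  12  s[4:],s[10:]  1  'd'
  13  s[10:],s[3:]  1  'd'

[0, 1, 0, 2, 1, 0, 1, 1, 2, 1, 0, 1, 1, 1]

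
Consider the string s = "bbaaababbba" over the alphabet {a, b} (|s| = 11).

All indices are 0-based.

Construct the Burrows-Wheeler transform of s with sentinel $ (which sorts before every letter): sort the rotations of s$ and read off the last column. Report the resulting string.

rank  rotation      last
    0  $bbaaababbba  a
    1  a$bbaaababbb  b
    2  aaababbba$bb  b
    3  aababbba$bba  a
    4  ababbba$bbaa  a
    5  abbba$bbaaab  b
    6  ba$bbaaababb  b
    7  baaababbba$b  b
    8  babbba$bbaaa  a
    9  bba$bbaaabab  b
   10  bbaaababbba$  $
   11  bbba$bbaaaba  a

abbaabbbab$a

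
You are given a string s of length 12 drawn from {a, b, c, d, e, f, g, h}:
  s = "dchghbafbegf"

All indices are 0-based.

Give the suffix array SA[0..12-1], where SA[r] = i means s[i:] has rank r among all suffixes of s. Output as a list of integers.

[6, 5, 8, 1, 0, 9, 11, 7, 10, 3, 4, 2]

rank→(start, suffix):
  0 → (6, 'afbegf')
  1 → (5, 'bafbegf')
  2 → (8, 'begf')
  3 → (1, 'chghbafbegf')
  4 → (0, 'dchghbafbegf')
  5 → (9, 'egf')
  6 → (11, 'f')
  7 → (7, 'fbegf')
  8 → (10, 'gf')
  9 → (3, 'ghbafbegf')
  10 → (4, 'hbafbegf')
  11 → (2, 'hghbafbegf')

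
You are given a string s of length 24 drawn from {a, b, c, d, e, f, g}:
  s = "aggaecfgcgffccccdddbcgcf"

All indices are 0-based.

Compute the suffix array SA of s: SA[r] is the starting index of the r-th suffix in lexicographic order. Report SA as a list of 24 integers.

[3, 0, 19, 12, 13, 14, 15, 22, 5, 20, 8, 18, 17, 16, 4, 23, 11, 10, 6, 2, 21, 7, 9, 1]

sorted suffixes:
  #0 SA[0]=3  'aecfgcgffccccdddbcgcf'
  #1 SA[1]=0  'aggaecfgcgffccccdddbcgcf'
  #2 SA[2]=19  'bcgcf'
  #3 SA[3]=12  'ccccdddbcgcf'
  #4 SA[4]=13  'cccdddbcgcf'
  #5 SA[5]=14  'ccdddbcgcf'
  #6 SA[6]=15  'cdddbcgcf'
  #7 SA[7]=22  'cf'
  #8 SA[8]=5  'cfgcgffccccdddbcgcf'
  #9 SA[9]=20  'cgcf'
  #10 SA[10]=8  'cgffccccdddbcgcf'
  #11 SA[11]=18  'dbcgcf'
  #12 SA[12]=17  'ddbcgcf'
  #13 SA[13]=16  'dddbcgcf'
  #14 SA[14]=4  'ecfgcgffccccdddbcgcf'
  #15 SA[15]=23  'f'
  #16 SA[16]=11  'fccccdddbcgcf'
  #17 SA[17]=10  'ffccccdddbcgcf'
  #18 SA[18]=6  'fgcgffccccdddbcgcf'
  #19 SA[19]=2  'gaecfgcgffccccdddbcgcf'
  #20 SA[20]=21  'gcf'
  #21 SA[21]=7  'gcgffccccdddbcgcf'
  #22 SA[22]=9  'gffccccdddbcgcf'
  #23 SA[23]=1  'ggaecfgcgffccccdddbcgcf'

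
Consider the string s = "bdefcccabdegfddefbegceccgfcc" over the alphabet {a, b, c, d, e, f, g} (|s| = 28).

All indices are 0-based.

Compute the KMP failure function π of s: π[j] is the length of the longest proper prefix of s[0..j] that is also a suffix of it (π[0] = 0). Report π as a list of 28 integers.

π[0] = 0
j=1 s[j]='d': π[1]=0 (border '')
j=2 s[j]='e': π[2]=0 (border '')
j=3 s[j]='f': π[3]=0 (border '')
j=4 s[j]='c': π[4]=0 (border '')
j=5 s[j]='c': π[5]=0 (border '')
j=6 s[j]='c': π[6]=0 (border '')
j=7 s[j]='a': π[7]=0 (border '')
j=8 s[j]='b': π[8]=1 (border 'b')
j=9 s[j]='d': π[9]=2 (border 'bd')
j=10 s[j]='e': π[10]=3 (border 'bde')
j=11 s[j]='g': k: 3→0; π[11]=0 (border '')
j=12 s[j]='f': π[12]=0 (border '')
j=13 s[j]='d': π[13]=0 (border '')
j=14 s[j]='d': π[14]=0 (border '')
j=15 s[j]='e': π[15]=0 (border '')
j=16 s[j]='f': π[16]=0 (border '')
j=17 s[j]='b': π[17]=1 (border 'b')
j=18 s[j]='e': k: 1→0; π[18]=0 (border '')
j=19 s[j]='g': π[19]=0 (border '')
j=20 s[j]='c': π[20]=0 (border '')
j=21 s[j]='e': π[21]=0 (border '')
j=22 s[j]='c': π[22]=0 (border '')
j=23 s[j]='c': π[23]=0 (border '')
j=24 s[j]='g': π[24]=0 (border '')
j=25 s[j]='f': π[25]=0 (border '')
j=26 s[j]='c': π[26]=0 (border '')
j=27 s[j]='c': π[27]=0 (border '')

[0, 0, 0, 0, 0, 0, 0, 0, 1, 2, 3, 0, 0, 0, 0, 0, 0, 1, 0, 0, 0, 0, 0, 0, 0, 0, 0, 0]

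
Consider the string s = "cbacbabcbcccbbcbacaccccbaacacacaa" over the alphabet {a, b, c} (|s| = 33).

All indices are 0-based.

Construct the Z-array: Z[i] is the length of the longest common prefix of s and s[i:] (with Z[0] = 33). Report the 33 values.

Z[0]=33
i=1: outside box; Z[1]=0
i=2: outside box; Z[2]=0
i=3: outside box; Z[3]=3 extend→box=[3,6)
i=4: min(r-i=2, Z[1]=0)=0; Z[4]=0
i=5: min(r-i=1, Z[2]=0)=0; Z[5]=0
i=6: outside box; Z[6]=0
i=7: outside box; Z[7]=2 extend→box=[7,9)
i=8: min(r-i=1, Z[1]=0)=0; Z[8]=0
i=9: outside box; Z[9]=1 extend→box=[9,10)
i=10: outside box; Z[10]=1 extend→box=[10,11)
i=11: outside box; Z[11]=2 extend→box=[11,13)
i=12: min(r-i=1, Z[1]=0)=0; Z[12]=0
i=13: outside box; Z[13]=0
i=14: outside box; Z[14]=4 extend→box=[14,18)
i=15: min(r-i=3, Z[1]=0)=0; Z[15]=0
i=16: min(r-i=2, Z[2]=0)=0; Z[16]=0
i=17: min(r-i=1, Z[3]=3)=1; Z[17]=1
i=18: outside box; Z[18]=0
i=19: outside box; Z[19]=1 extend→box=[19,20)
i=20: outside box; Z[20]=1 extend→box=[20,21)
i=21: outside box; Z[21]=1 extend→box=[21,22)
i=22: outside box; Z[22]=3 extend→box=[22,25)
i=23: min(r-i=2, Z[1]=0)=0; Z[23]=0
i=24: min(r-i=1, Z[2]=0)=0; Z[24]=0
i=25: outside box; Z[25]=0
i=26: outside box; Z[26]=1 extend→box=[26,27)
i=27: outside box; Z[27]=0
i=28: outside box; Z[28]=1 extend→box=[28,29)
i=29: outside box; Z[29]=0
i=30: outside box; Z[30]=1 extend→box=[30,31)
i=31: outside box; Z[31]=0
i=32: outside box; Z[32]=0

[33, 0, 0, 3, 0, 0, 0, 2, 0, 1, 1, 2, 0, 0, 4, 0, 0, 1, 0, 1, 1, 1, 3, 0, 0, 0, 1, 0, 1, 0, 1, 0, 0]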